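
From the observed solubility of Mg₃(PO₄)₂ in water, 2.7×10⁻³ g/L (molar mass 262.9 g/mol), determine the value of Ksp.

Ksp = 1.2×10⁻²³

s = (2.7×10⁻³ g L⁻¹)/(262.9 g mol⁻¹) = 1.027×10⁻⁵ M
Mg₃(PO₄)₂(s) ⇌ 3 Mg²⁺(aq) + 2 PO₄³⁻(aq)
Call the molar solubility s, so that [Mg²⁺] = 3s and [PO₄³⁻] = 2s.
Ksp = [Mg²⁺]^3[PO₄³⁻]^2 = (3s)^3 · (2s)^2 = 108s^5
Ksp = 108 × (1.027×10⁻⁵)^5 = 1.2×10⁻²³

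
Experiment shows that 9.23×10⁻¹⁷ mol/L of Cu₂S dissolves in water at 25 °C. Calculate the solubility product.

Ksp = 3.15×10⁻⁴⁸

Cu₂S(s) ⇌ 2 Cu⁺(aq) + S²⁻(aq)
With molar solubility s: [Cu⁺] = 2s, [S²⁻] = s.
Ksp = [Cu⁺]^2[S²⁻] = (2s)^2 · s = 4s^3
Ksp = 4 × (9.23×10⁻¹⁷)^3 = 3.15×10⁻⁴⁸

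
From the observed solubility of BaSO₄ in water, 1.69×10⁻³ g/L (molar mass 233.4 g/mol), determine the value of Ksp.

Ksp = 5.24×10⁻¹¹

Molar solubility s = (1.69×10⁻³ g/L) / (233.4 g/mol) = 7.2408×10⁻⁶ mol/L
BaSO₄(s) ⇌ Ba²⁺(aq) + SO₄²⁻(aq)
With molar solubility s: [Ba²⁺] = s, [SO₄²⁻] = s.
Ksp = [Ba²⁺][SO₄²⁻] = s · s = s^2
Ksp = (7.2408×10⁻⁶)^2 = 5.24×10⁻¹¹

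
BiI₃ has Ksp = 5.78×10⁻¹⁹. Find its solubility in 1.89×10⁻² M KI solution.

8.56×10⁻¹⁴ M

BiI₃(s) ⇌ Bi³⁺(aq) + 3 I⁻(aq)
With I⁻ already at 1.89×10⁻² M and s small, take [I⁻] ≈ 1.89×10⁻² M and [Bi³⁺] = s.
Ksp = [Bi³⁺][I⁻]^3 = s(1.89×10⁻²)^3
s = 5.78×10⁻¹⁹ / (1.89×10⁻²)^3 = 8.56×10⁻¹⁴
s = 8.56×10⁻¹⁴ M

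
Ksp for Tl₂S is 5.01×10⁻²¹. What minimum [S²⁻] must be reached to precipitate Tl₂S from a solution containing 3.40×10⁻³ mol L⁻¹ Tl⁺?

Each salt precipitates once Q = Ksp for that salt.
Tl₂S(s) ⇌ 2 Tl⁺(aq) + S²⁻(aq)
Ksp = [Tl⁺]^2[S²⁻] = [S²⁻](3.40×10⁻³)^2
[S²⁻] = 5.01×10⁻²¹ / (3.40×10⁻³)^2 = 4.33×10⁻¹⁶
[S²⁻] = 4.33×10⁻¹⁶ mol L⁻¹

4.33×10⁻¹⁶ M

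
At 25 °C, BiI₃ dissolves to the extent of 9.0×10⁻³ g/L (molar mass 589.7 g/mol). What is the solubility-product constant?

Convert to molarity: s = 9.0×10⁻³ / 589.7 = 1.526×10⁻⁵ mol/L
BiI₃(s) ⇌ Bi³⁺(aq) + 3 I⁻(aq)
Call the molar solubility s, so that [Bi³⁺] = s and [I⁻] = 3s.
Ksp = [Bi³⁺][I⁻]^3 = s · (3s)^3 = 27s^4
Ksp = 27 × (1.526×10⁻⁵)^4 = 1.5×10⁻¹⁸

Ksp = 1.5×10⁻¹⁸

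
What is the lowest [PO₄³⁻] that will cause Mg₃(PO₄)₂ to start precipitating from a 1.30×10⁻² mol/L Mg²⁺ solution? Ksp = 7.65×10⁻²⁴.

1.87×10⁻⁹ M

Each salt precipitates once Q = Ksp for that salt.
Mg₃(PO₄)₂(s) ⇌ 3 Mg²⁺(aq) + 2 PO₄³⁻(aq)
Ksp = [Mg²⁺]^3[PO₄³⁻]^2 = [PO₄³⁻]^2(1.30×10⁻²)^3
[PO₄³⁻]^2 = 7.65×10⁻²⁴ / (1.30×10⁻²)^3 = 3.48×10⁻¹⁸
[PO₄³⁻] = 1.87×10⁻⁹ mol/L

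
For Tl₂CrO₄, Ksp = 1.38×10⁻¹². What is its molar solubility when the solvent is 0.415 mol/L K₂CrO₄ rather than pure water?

Tl₂CrO₄(s) ⇌ 2 Tl⁺(aq) + CrO₄²⁻(aq)
Let s be the solubility of Tl₂CrO₄ here. The common ion gives [CrO₄²⁻] ≈ 0.415 mol/L, and [Tl⁺] = 2s.
Ksp = [Tl⁺]^2[CrO₄²⁻] = (2s)^2(0.415)
(2s)^2 = 1.38×10⁻¹² / (0.415) = 3.33×10⁻¹²
s = 9.12×10⁻⁷ mol/L

9.12×10⁻⁷ M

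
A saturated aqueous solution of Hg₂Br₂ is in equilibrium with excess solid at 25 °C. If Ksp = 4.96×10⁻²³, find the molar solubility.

Hg₂Br₂(s) ⇌ Hg₂²⁺(aq) + 2 Br⁻(aq)
If s mol/L of Hg₂Br₂ dissolves, [Hg₂²⁺] = s and [Br⁻] = 2s.
Ksp = [Hg₂²⁺][Br⁻]^2 = s · (2s)^2 = 4s^3
4s^3 = 4.96×10⁻²³  ⇒  s^3 = 1.24×10⁻²³
Taking the 3rd root, s = 2.31×10⁻⁸ mol L⁻¹.

2.31×10⁻⁸ M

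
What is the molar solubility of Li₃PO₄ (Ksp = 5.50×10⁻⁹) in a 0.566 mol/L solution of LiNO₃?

Li₃PO₄(s) ⇌ 3 Li⁺(aq) + PO₄³⁻(aq)
With Li⁺ already at 0.566 mol/L and s small, take [Li⁺] ≈ 0.566 mol/L and [PO₄³⁻] = s.
Ksp = [Li⁺]^3[PO₄³⁻] = (0.566)^3s
s = 5.50×10⁻⁹ / (0.566)^3 = 3.03×10⁻⁸
s = 3.03×10⁻⁸ mol/L

3.03×10⁻⁸ M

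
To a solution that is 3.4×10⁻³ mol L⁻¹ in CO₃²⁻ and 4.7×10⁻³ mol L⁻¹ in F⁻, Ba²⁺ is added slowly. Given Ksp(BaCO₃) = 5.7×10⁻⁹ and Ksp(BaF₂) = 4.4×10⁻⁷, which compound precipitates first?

A salt starts to precipitate once the ion product Q reaches its Ksp.
For BaCO₃: [Ba²⁺] = (Ksp/[CO₃²⁻]) = 1.7×10⁻⁶ mol L⁻¹
For BaF₂: [Ba²⁺] = (Ksp/[F⁻]^2) = 2.0×10⁻² mol L⁻¹
Since BaCO₃ needs less Ba²⁺ to reach saturation, it precipitates first.

BaCO₃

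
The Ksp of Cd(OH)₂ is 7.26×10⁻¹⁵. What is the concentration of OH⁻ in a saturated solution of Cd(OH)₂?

2.44×10⁻⁵ M

Cd(OH)₂(s) ⇌ Cd²⁺(aq) + 2 OH⁻(aq)
For each mole of Cd(OH)₂ that dissolves per liter, [Cd²⁺] = s and [OH⁻] = 2s; let s denote this solubility.
Ksp = [Cd²⁺][OH⁻]^2 = s · (2s)^2 = 4s^3 = 7.26×10⁻¹⁵
s = 1.22×10⁻⁵ mol/L
[OH⁻] = 2s = 2.44×10⁻⁵ mol/L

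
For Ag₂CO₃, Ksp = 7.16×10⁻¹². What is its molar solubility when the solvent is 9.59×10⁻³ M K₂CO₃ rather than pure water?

1.37×10⁻⁵ M

Ag₂CO₃(s) ⇌ 2 Ag⁺(aq) + CO₃²⁻(aq)
CO₃²⁻ is already present at 9.59×10⁻³ M. If s mol/L of Ag₂CO₃ dissolves, [Ag⁺] = 2s while [CO₃²⁻] ≈ 9.59×10⁻³ M.
Ksp = [Ag⁺]^2[CO₃²⁻] = (2s)^2(9.59×10⁻³)
(2s)^2 = 7.16×10⁻¹² / (9.59×10⁻³) = 7.47×10⁻¹⁰
s = 1.37×10⁻⁵ M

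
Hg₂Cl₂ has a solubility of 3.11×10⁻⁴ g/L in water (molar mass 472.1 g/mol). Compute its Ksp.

Ksp = 1.14×10⁻¹⁸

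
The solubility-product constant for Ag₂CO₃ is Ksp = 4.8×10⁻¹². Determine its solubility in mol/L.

1.1×10⁻⁴ M

Ag₂CO₃(s) ⇌ 2 Ag⁺(aq) + CO₃²⁻(aq)
For each mole of Ag₂CO₃ that dissolves per liter, [Ag⁺] = 2s and [CO₃²⁻] = s; let s denote this solubility.
Ksp = [Ag⁺]^2[CO₃²⁻] = (2s)^2 · s = 4s^3
4s^3 = 4.8×10⁻¹²  ⇒  s^3 = 1.2×10⁻¹²
s = 1.1×10⁻⁴ M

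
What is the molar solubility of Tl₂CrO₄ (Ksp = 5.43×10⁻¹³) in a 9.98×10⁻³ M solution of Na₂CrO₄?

3.69×10⁻⁶ M

Tl₂CrO₄(s) ⇌ 2 Tl⁺(aq) + CrO₄²⁻(aq)
The solution already contains CrO₄²⁻ at 9.98×10⁻³ M. Let s be the molar solubility of Tl₂CrO₄.
[CrO₄²⁻] ≈ 9.98×10⁻³ M (common ion dominates); [Tl⁺] = 2s.
Ksp = [Tl⁺]^2[CrO₄²⁻] = (2s)^2(9.98×10⁻³)
(2s)^2 = 5.43×10⁻¹³ / (9.98×10⁻³) = 5.44×10⁻¹¹
s = 3.69×10⁻⁶ M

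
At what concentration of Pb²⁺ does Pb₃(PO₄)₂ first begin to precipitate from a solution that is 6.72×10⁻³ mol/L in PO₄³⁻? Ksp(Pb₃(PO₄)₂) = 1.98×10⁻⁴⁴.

7.60×10⁻¹⁴ M

Each salt precipitates once Q = Ksp for that salt.
Pb₃(PO₄)₂(s) ⇌ 3 Pb²⁺(aq) + 2 PO₄³⁻(aq)
Ksp = [Pb²⁺]^3[PO₄³⁻]^2 = [Pb²⁺]^3(6.72×10⁻³)^2
[Pb²⁺]^3 = 1.98×10⁻⁴⁴ / (6.72×10⁻³)^2 = 4.38×10⁻⁴⁰
[Pb²⁺] = 7.60×10⁻¹⁴ mol/L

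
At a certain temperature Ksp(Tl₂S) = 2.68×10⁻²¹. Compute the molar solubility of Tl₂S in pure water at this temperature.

8.75×10⁻⁸ M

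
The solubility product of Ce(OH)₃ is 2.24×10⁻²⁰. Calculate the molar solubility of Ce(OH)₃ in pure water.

5.37×10⁻⁶ M

Ce(OH)₃(s) ⇌ Ce³⁺(aq) + 3 OH⁻(aq)
For each mole of Ce(OH)₃ that dissolves per liter, [Ce³⁺] = s and [OH⁻] = 3s; let s denote this solubility.
Ksp = [Ce³⁺][OH⁻]^3 = s · (3s)^3 = 27s^4
27s^4 = 2.24×10⁻²⁰  ⇒  s^4 = 8.30×10⁻²²
s = (8.30×10⁻²²)^(1/4) = 5.37×10⁻⁶ mol/L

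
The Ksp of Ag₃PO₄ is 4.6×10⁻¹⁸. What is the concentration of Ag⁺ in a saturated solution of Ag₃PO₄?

Ag₃PO₄(s) ⇌ 3 Ag⁺(aq) + PO₄³⁻(aq)
Call the molar solubility s, so that [Ag⁺] = 3s and [PO₄³⁻] = s.
Ksp = [Ag⁺]^3[PO₄³⁻] = (3s)^3 · s = 27s^4 = 4.6×10⁻¹⁸
s = 2.0×10⁻⁵ mol L⁻¹
[Ag⁺] = 3s = 6.1×10⁻⁵ mol L⁻¹

6.1×10⁻⁵ M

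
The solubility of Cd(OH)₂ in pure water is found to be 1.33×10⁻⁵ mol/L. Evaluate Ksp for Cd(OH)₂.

Ksp = 9.41×10⁻¹⁵

Cd(OH)₂(s) ⇌ Cd²⁺(aq) + 2 OH⁻(aq)
Let s be the molar solubility. Then [Cd²⁺] = s and [OH⁻] = 2s.
Ksp = [Cd²⁺][OH⁻]^2 = s · (2s)^2 = 4s^3
Ksp = 4 × (1.33×10⁻⁵)^3 = 9.41×10⁻¹⁵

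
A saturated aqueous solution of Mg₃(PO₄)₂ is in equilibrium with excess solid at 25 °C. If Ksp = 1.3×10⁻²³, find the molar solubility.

1.0×10⁻⁵ M

Mg₃(PO₄)₂(s) ⇌ 3 Mg²⁺(aq) + 2 PO₄³⁻(aq)
For each mole of Mg₃(PO₄)₂ that dissolves per liter, [Mg²⁺] = 3s and [PO₄³⁻] = 2s; let s denote this solubility.
Ksp = [Mg²⁺]^3[PO₄³⁻]^2 = (3s)^3 · (2s)^2 = 108s^5
108s^5 = 1.3×10⁻²³  ⇒  s^5 = 1.2×10⁻²⁵
s = 1.0×10⁻⁵ mol/L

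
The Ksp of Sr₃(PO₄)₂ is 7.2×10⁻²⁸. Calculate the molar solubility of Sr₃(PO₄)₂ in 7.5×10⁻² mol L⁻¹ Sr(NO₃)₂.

6.5×10⁻¹³ M

Sr₃(PO₄)₂(s) ⇌ 3 Sr²⁺(aq) + 2 PO₄³⁻(aq)
The solution already contains Sr²⁺ at 7.5×10⁻² mol L⁻¹. Let s be the molar solubility of Sr₃(PO₄)₂.
[Sr²⁺] ≈ 7.5×10⁻² mol L⁻¹ (common ion dominates); [PO₄³⁻] = 2s.
Ksp = [Sr²⁺]^3[PO₄³⁻]^2 = (7.5×10⁻²)^3(2s)^2
(2s)^2 = 7.2×10⁻²⁸ / (7.5×10⁻²)^3 = 1.7×10⁻²⁴
s = 6.5×10⁻¹³ mol L⁻¹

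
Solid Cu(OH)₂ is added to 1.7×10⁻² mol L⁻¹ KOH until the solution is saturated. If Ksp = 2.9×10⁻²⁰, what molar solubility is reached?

Cu(OH)₂(s) ⇌ Cu²⁺(aq) + 2 OH⁻(aq)
With OH⁻ already at 1.7×10⁻² mol L⁻¹ and s small, take [OH⁻] ≈ 1.7×10⁻² mol L⁻¹ and [Cu²⁺] = s.
Ksp = [Cu²⁺][OH⁻]^2 = s(1.7×10⁻²)^2
s = 2.9×10⁻²⁰ / (1.7×10⁻²)^2 = 1.0×10⁻¹⁶
s = 1.0×10⁻¹⁶ mol L⁻¹

1.0×10⁻¹⁶ M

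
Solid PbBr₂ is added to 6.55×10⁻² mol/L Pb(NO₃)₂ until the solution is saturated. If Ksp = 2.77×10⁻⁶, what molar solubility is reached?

PbBr₂(s) ⇌ Pb²⁺(aq) + 2 Br⁻(aq)
The solution already contains Pb²⁺ at 6.55×10⁻² mol/L. Let s be the molar solubility of PbBr₂.
[Pb²⁺] ≈ 6.55×10⁻² mol/L (common ion dominates); [Br⁻] = 2s.
Ksp = [Pb²⁺][Br⁻]^2 = (6.55×10⁻²)(2s)^2
(2s)^2 = 2.77×10⁻⁶ / (6.55×10⁻²) = 4.23×10⁻⁵
s = 3.25×10⁻³ mol/L

3.25×10⁻³ M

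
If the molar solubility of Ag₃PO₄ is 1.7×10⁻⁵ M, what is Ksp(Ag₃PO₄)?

Ksp = 2.3×10⁻¹⁸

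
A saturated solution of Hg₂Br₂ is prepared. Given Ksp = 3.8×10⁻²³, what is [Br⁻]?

Hg₂Br₂(s) ⇌ Hg₂²⁺(aq) + 2 Br⁻(aq)
For each mole of Hg₂Br₂ that dissolves per liter, [Hg₂²⁺] = s and [Br⁻] = 2s; let s denote this solubility.
Ksp = [Hg₂²⁺][Br⁻]^2 = s · (2s)^2 = 4s^3 = 3.8×10⁻²³
s = 2.1×10⁻⁸ M
[Br⁻] = 2s = 4.2×10⁻⁸ M

4.2×10⁻⁸ M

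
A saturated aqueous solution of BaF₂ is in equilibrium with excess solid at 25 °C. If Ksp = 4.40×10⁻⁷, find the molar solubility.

4.79×10⁻³ M

BaF₂(s) ⇌ Ba²⁺(aq) + 2 F⁻(aq)
For each mole of BaF₂ that dissolves per liter, [Ba²⁺] = s and [F⁻] = 2s; let s denote this solubility.
Ksp = [Ba²⁺][F⁻]^2 = s · (2s)^2 = 4s^3
4s^3 = 4.40×10⁻⁷  ⇒  s^3 = 1.10×10⁻⁷
Taking the 3rd root, s = 4.79×10⁻³ mol/L.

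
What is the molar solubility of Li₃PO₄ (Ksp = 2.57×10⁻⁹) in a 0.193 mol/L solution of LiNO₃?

3.57×10⁻⁷ M

Li₃PO₄(s) ⇌ 3 Li⁺(aq) + PO₄³⁻(aq)
Let s be the solubility of Li₃PO₄ here. The common ion gives [Li⁺] ≈ 0.193 mol/L, and [PO₄³⁻] = s.
Ksp = [Li⁺]^3[PO₄³⁻] = (0.193)^3s
s = 2.57×10⁻⁹ / (0.193)^3 = 3.57×10⁻⁷
s = 3.57×10⁻⁷ mol/L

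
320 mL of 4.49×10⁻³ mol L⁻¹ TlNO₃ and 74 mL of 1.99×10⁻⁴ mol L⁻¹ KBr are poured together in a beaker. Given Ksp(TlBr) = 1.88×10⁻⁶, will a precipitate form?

The combined volume is 394 mL.
[Tl⁺] = (4.49×10⁻³)(320)/394 = 3.65×10⁻³ mol L⁻¹
[Br⁻] = (1.99×10⁻⁴)(74)/394 = 3.74×10⁻⁵ mol L⁻¹
Q = [Tl⁺][Br⁻] = 1.36×10⁻⁷
Since Q (1.36×10⁻⁷) is less than Ksp (1.88×10⁻⁶), no TlBr precipitates.

No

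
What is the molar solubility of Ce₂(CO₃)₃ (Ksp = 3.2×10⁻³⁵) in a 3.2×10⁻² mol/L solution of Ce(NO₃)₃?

Ce₂(CO₃)₃(s) ⇌ 2 Ce³⁺(aq) + 3 CO₃²⁻(aq)
Let s be the solubility of Ce₂(CO₃)₃ here. The common ion gives [Ce³⁺] ≈ 3.2×10⁻² mol/L, and [CO₃²⁻] = 3s.
Ksp = [Ce³⁺]^2[CO₃²⁻]^3 = (3.2×10⁻²)^2(3s)^3
(3s)^3 = 3.2×10⁻³⁵ / (3.2×10⁻²)^2 = 3.1×10⁻³²
s = 1.0×10⁻¹¹ mol/L

1.0×10⁻¹¹ M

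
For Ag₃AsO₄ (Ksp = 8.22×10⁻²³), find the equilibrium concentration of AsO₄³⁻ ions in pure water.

1.32×10⁻⁶ M

Ag₃AsO₄(s) ⇌ 3 Ag⁺(aq) + AsO₄³⁻(aq)
If s mol/L of Ag₃AsO₄ dissolves, [Ag⁺] = 3s and [AsO₄³⁻] = s.
Ksp = [Ag⁺]^3[AsO₄³⁻] = (3s)^3 · s = 27s^4 = 8.22×10⁻²³
s = 1.32×10⁻⁶ mol L⁻¹
[AsO₄³⁻] = s = 1.32×10⁻⁶ mol L⁻¹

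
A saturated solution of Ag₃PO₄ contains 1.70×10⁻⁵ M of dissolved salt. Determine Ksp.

Ag₃PO₄(s) ⇌ 3 Ag⁺(aq) + PO₄³⁻(aq)
If s mol/L of Ag₃PO₄ dissolves, [Ag⁺] = 3s and [PO₄³⁻] = s.
Ksp = [Ag⁺]^3[PO₄³⁻] = (3s)^3 · s = 27s^4
Ksp = 27 × (1.70×10⁻⁵)^4 = 2.26×10⁻¹⁸

Ksp = 2.26×10⁻¹⁸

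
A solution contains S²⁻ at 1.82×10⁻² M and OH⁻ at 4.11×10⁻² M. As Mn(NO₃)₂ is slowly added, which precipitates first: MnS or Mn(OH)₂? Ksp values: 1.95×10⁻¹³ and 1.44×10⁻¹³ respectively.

MnS

The threshold for precipitation is Q = Ksp.
For MnS: [Mn²⁺] = (Ksp/[S²⁻]) = 1.07×10⁻¹¹ M
For Mn(OH)₂: [Mn²⁺] = (Ksp/[OH⁻]^2) = 8.52×10⁻¹¹ M
Since MnS needs less Mn²⁺ to reach saturation, it precipitates first.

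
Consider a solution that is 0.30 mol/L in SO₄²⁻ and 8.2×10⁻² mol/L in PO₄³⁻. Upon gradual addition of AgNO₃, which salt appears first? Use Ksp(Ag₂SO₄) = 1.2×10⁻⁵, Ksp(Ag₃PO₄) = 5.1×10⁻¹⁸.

Ag₃PO₄

Precipitation of each salt begins when its ion product equals Ksp.
For Ag₂SO₄: [Ag⁺] = (Ksp/[SO₄²⁻])^(1/2) = 6.3×10⁻³ mol/L
For Ag₃PO₄: [Ag⁺] = (Ksp/[PO₄³⁻])^(1/3) = 4.0×10⁻⁶ mol/L
Since Ag₃PO₄ needs less Ag⁺ to reach saturation, it precipitates first.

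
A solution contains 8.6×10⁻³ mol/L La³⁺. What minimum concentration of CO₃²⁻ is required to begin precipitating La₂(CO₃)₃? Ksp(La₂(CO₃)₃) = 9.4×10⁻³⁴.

The threshold for precipitation is Q = Ksp.
La₂(CO₃)₃(s) ⇌ 2 La³⁺(aq) + 3 CO₃²⁻(aq)
Ksp = [La³⁺]^2[CO₃²⁻]^3 = [CO₃²⁻]^3(8.6×10⁻³)^2
[CO₃²⁻]^3 = 9.4×10⁻³⁴ / (8.6×10⁻³)^2 = 1.3×10⁻²⁹
[CO₃²⁻] = 2.3×10⁻¹⁰ mol/L

2.3×10⁻¹⁰ M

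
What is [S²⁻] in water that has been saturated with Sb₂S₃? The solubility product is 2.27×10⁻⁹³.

Sb₂S₃(s) ⇌ 2 Sb³⁺(aq) + 3 S²⁻(aq)
If s mol/L of Sb₂S₃ dissolves, [Sb³⁺] = 2s and [S²⁻] = 3s.
Ksp = [Sb³⁺]^2[S²⁻]^3 = (2s)^2 · (3s)^3 = 108s^5 = 2.27×10⁻⁹³
s = 1.16×10⁻¹⁹ mol/L
[S²⁻] = 3s = 3.48×10⁻¹⁹ mol/L

3.48×10⁻¹⁹ M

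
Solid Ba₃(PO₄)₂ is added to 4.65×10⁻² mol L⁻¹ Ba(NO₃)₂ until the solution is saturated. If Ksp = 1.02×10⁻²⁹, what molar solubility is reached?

1.59×10⁻¹³ M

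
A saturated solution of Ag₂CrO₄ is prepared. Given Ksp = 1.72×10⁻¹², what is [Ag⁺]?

Ag₂CrO₄(s) ⇌ 2 Ag⁺(aq) + CrO₄²⁻(aq)
With molar solubility s: [Ag⁺] = 2s, [CrO₄²⁻] = s.
Ksp = [Ag⁺]^2[CrO₄²⁻] = (2s)^2 · s = 4s^3 = 1.72×10⁻¹²
s = 7.55×10⁻⁵ M
[Ag⁺] = 2s = 1.51×10⁻⁴ M

1.51×10⁻⁴ M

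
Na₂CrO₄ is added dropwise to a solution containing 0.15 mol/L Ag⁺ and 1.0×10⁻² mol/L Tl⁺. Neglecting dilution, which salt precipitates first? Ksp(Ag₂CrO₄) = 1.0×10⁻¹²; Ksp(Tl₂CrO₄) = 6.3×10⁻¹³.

Precipitation of each salt begins when its ion product equals Ksp.
For Ag₂CrO₄: [CrO₄²⁻] = (Ksp/[Ag⁺]^2) = 4.4×10⁻¹¹ mol/L
For Tl₂CrO₄: [CrO₄²⁻] = (Ksp/[Tl⁺]^2) = 6.3×10⁻⁹ mol/L
Ag₂CrO₄ requires the lower [CrO₄²⁻], so it precipitates first.

Ag₂CrO₄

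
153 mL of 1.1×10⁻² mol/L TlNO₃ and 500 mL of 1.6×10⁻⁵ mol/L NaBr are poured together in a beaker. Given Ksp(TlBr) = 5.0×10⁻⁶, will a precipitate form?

Total volume after mixing = 153 + 500 = 653 mL.
[Tl⁺] = (1.1×10⁻²)(153)/653 = 2.6×10⁻³ mol/L
[Br⁻] = (1.6×10⁻⁵)(500)/653 = 1.2×10⁻⁵ mol/L
Q = [Tl⁺][Br⁻] = 3.2×10⁻⁸
Q < Ksp (3.2×10⁻⁸ vs 5.0×10⁻⁶); the solution remains unsaturated and no precipitate forms.

No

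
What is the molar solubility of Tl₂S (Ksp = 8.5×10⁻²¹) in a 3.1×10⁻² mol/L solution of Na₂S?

2.6×10⁻¹⁰ M

Tl₂S(s) ⇌ 2 Tl⁺(aq) + S²⁻(aq)
S²⁻ is already present at 3.1×10⁻² mol/L. If s mol/L of Tl₂S dissolves, [Tl⁺] = 2s while [S²⁻] ≈ 3.1×10⁻² mol/L.
Ksp = [Tl⁺]^2[S²⁻] = (2s)^2(3.1×10⁻²)
(2s)^2 = 8.5×10⁻²¹ / (3.1×10⁻²) = 2.7×10⁻¹⁹
s = 2.6×10⁻¹⁰ mol/L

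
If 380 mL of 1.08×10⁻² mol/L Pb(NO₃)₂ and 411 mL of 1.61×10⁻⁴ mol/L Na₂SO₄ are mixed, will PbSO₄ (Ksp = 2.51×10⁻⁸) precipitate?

After mixing, V = 380 mL + 411 mL = 791 mL.
[Pb²⁺] = (1.08×10⁻²)(380)/791 = 5.19×10⁻³ mol/L
[SO₄²⁻] = (1.61×10⁻⁴)(411)/791 = 8.37×10⁻⁵ mol/L
Q = [Pb²⁺][SO₄²⁻] = 4.34×10⁻⁷
Since Q (4.34×10⁻⁷) exceeds Ksp (2.51×10⁻⁸), PbSO₄ will precipitate.

Yes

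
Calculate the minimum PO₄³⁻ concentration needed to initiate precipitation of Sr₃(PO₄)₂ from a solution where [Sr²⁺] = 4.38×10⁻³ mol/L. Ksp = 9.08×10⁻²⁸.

Precipitation begins when Q = Ksp.
Sr₃(PO₄)₂(s) ⇌ 3 Sr²⁺(aq) + 2 PO₄³⁻(aq)
Ksp = [Sr²⁺]^3[PO₄³⁻]^2 = [PO₄³⁻]^2(4.38×10⁻³)^3
[PO₄³⁻]^2 = 9.08×10⁻²⁸ / (4.38×10⁻³)^3 = 1.08×10⁻²⁰
[PO₄³⁻] = 1.04×10⁻¹⁰ mol/L

1.04×10⁻¹⁰ M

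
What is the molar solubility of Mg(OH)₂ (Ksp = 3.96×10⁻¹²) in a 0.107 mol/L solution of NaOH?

3.46×10⁻¹⁰ M

Mg(OH)₂(s) ⇌ Mg²⁺(aq) + 2 OH⁻(aq)
With OH⁻ already at 0.107 mol/L and s small, take [OH⁻] ≈ 0.107 mol/L and [Mg²⁺] = s.
Ksp = [Mg²⁺][OH⁻]^2 = s(0.107)^2
s = 3.96×10⁻¹² / (0.107)^2 = 3.46×10⁻¹⁰
s = 3.46×10⁻¹⁰ mol/L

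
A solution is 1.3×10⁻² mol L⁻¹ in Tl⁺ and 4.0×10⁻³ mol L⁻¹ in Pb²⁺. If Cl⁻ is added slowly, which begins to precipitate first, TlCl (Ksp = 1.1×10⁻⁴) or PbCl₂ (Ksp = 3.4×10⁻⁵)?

Each salt precipitates once Q = Ksp for that salt.
For TlCl: [Cl⁻] = (Ksp/[Tl⁺]) = 8.5×10⁻³ mol L⁻¹
For PbCl₂: [Cl⁻] = (Ksp/[Pb²⁺])^(1/2) = 9.2×10⁻² mol L⁻¹
TlCl requires the lower [Cl⁻], so it precipitates first.

TlCl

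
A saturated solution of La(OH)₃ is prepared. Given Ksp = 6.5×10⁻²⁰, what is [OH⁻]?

La(OH)₃(s) ⇌ La³⁺(aq) + 3 OH⁻(aq)
If s mol/L of La(OH)₃ dissolves, [La³⁺] = s and [OH⁻] = 3s.
Ksp = [La³⁺][OH⁻]^3 = s · (3s)^3 = 27s^4 = 6.5×10⁻²⁰
s = 7.0×10⁻⁶ mol/L
[OH⁻] = 3s = 2.1×10⁻⁵ mol/L

2.1×10⁻⁵ M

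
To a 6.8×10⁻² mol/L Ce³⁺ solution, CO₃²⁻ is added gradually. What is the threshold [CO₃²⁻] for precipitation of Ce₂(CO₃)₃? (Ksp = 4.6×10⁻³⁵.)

2.2×10⁻¹¹ M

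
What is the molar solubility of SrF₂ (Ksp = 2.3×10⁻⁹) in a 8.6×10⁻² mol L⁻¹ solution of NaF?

3.1×10⁻⁷ M

SrF₂(s) ⇌ Sr²⁺(aq) + 2 F⁻(aq)
With F⁻ already at 8.6×10⁻² mol L⁻¹ and s small, take [F⁻] ≈ 8.6×10⁻² mol L⁻¹ and [Sr²⁺] = s.
Ksp = [Sr²⁺][F⁻]^2 = s(8.6×10⁻²)^2
s = 2.3×10⁻⁹ / (8.6×10⁻²)^2 = 3.1×10⁻⁷
s = 3.1×10⁻⁷ mol L⁻¹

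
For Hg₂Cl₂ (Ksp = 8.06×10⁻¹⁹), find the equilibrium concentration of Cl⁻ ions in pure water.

Hg₂Cl₂(s) ⇌ Hg₂²⁺(aq) + 2 Cl⁻(aq)
Let s be the molar solubility. Then [Hg₂²⁺] = s and [Cl⁻] = 2s.
Ksp = [Hg₂²⁺][Cl⁻]^2 = s · (2s)^2 = 4s^3 = 8.06×10⁻¹⁹
s = 5.86×10⁻⁷ mol/L
[Cl⁻] = 2s = 1.17×10⁻⁶ mol/L

1.17×10⁻⁶ M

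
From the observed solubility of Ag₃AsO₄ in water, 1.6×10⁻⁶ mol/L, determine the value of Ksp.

Ag₃AsO₄(s) ⇌ 3 Ag⁺(aq) + AsO₄³⁻(aq)
If s mol/L of Ag₃AsO₄ dissolves, [Ag⁺] = 3s and [AsO₄³⁻] = s.
Ksp = [Ag⁺]^3[AsO₄³⁻] = (3s)^3 · s = 27s^4
Ksp = 27 × (1.6×10⁻⁶)^4 = 1.8×10⁻²²

Ksp = 1.8×10⁻²²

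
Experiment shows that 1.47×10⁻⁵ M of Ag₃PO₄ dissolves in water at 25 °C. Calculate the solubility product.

Ag₃PO₄(s) ⇌ 3 Ag⁺(aq) + PO₄³⁻(aq)
With molar solubility s: [Ag⁺] = 3s, [PO₄³⁻] = s.
Ksp = [Ag⁺]^3[PO₄³⁻] = (3s)^3 · s = 27s^4
Ksp = 27 × (1.47×10⁻⁵)^4 = 1.26×10⁻¹⁸

Ksp = 1.26×10⁻¹⁸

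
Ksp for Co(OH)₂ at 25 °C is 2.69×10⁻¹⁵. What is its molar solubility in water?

Co(OH)₂(s) ⇌ Co²⁺(aq) + 2 OH⁻(aq)
For each mole of Co(OH)₂ that dissolves per liter, [Co²⁺] = s and [OH⁻] = 2s; let s denote this solubility.
Ksp = [Co²⁺][OH⁻]^2 = s · (2s)^2 = 4s^3
4s^3 = 2.69×10⁻¹⁵  ⇒  s^3 = 6.73×10⁻¹⁶
s = (6.73×10⁻¹⁶)^(1/3) = 8.76×10⁻⁶ mol/L

8.76×10⁻⁶ M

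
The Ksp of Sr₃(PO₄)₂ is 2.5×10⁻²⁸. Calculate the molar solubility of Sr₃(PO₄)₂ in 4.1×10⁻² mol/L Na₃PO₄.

1.8×10⁻⁹ M

Sr₃(PO₄)₂(s) ⇌ 3 Sr²⁺(aq) + 2 PO₄³⁻(aq)
With PO₄³⁻ already at 4.1×10⁻² mol/L and s small, take [PO₄³⁻] ≈ 4.1×10⁻² mol/L and [Sr²⁺] = 3s.
Ksp = [Sr²⁺]^3[PO₄³⁻]^2 = (3s)^3(4.1×10⁻²)^2
(3s)^3 = 2.5×10⁻²⁸ / (4.1×10⁻²)^2 = 1.5×10⁻²⁵
s = 1.8×10⁻⁹ mol/L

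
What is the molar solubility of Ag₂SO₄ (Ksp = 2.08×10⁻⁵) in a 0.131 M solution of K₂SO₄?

Ag₂SO₄(s) ⇌ 2 Ag⁺(aq) + SO₄²⁻(aq)
The solution already contains SO₄²⁻ at 0.131 M. Let s be the molar solubility of Ag₂SO₄.
[SO₄²⁻] ≈ 0.131 M (common ion dominates); [Ag⁺] = 2s.
Ksp = [Ag⁺]^2[SO₄²⁻] = (2s)^2(0.131)
(2s)^2 = 2.08×10⁻⁵ / (0.131) = 1.59×10⁻⁴
s = 6.30×10⁻³ M

6.30×10⁻³ M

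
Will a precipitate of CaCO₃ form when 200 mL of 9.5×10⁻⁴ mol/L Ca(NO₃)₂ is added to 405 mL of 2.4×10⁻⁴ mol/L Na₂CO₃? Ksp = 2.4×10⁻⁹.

Total volume after mixing = 200 + 405 = 605 mL.
[Ca²⁺] = (9.5×10⁻⁴)(200)/605 = 3.1×10⁻⁴ mol/L
[CO₃²⁻] = (2.4×10⁻⁴)(405)/605 = 1.6×10⁻⁴ mol/L
Q = [Ca²⁺][CO₃²⁻] = 5.0×10⁻⁸
Q = 5.0×10⁻⁸ > Ksp = 2.4×10⁻⁹, so the solution is supersaturated and CaCO₃ precipitates.

Yes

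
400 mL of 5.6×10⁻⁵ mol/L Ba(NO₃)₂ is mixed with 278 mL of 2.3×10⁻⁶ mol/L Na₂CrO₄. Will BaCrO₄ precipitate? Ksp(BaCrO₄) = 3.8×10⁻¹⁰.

Total volume after mixing = 400 + 278 = 678 mL.
[Ba²⁺] = (5.6×10⁻⁵)(400)/678 = 3.3×10⁻⁵ mol/L
[CrO₄²⁻] = (2.3×10⁻⁶)(278)/678 = 9.4×10⁻⁷ mol/L
Q = [Ba²⁺][CrO₄²⁻] = 3.1×10⁻¹¹
Q < Ksp (3.1×10⁻¹¹ vs 3.8×10⁻¹⁰); the solution remains unsaturated and no precipitate forms.

No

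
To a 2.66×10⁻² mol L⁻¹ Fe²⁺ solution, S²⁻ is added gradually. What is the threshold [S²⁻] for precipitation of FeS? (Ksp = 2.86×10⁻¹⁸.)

1.08×10⁻¹⁶ M

Each salt precipitates once Q = Ksp for that salt.
FeS(s) ⇌ Fe²⁺(aq) + S²⁻(aq)
Ksp = [Fe²⁺][S²⁻] = [S²⁻](2.66×10⁻²)
[S²⁻] = 2.86×10⁻¹⁸ / (2.66×10⁻²) = 1.08×10⁻¹⁶
[S²⁻] = 1.08×10⁻¹⁶ mol L⁻¹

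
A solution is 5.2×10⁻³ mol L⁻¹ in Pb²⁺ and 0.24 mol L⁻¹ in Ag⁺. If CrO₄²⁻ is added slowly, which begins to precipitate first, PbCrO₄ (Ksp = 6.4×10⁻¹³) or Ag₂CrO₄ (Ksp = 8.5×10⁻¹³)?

A salt starts to precipitate once the ion product Q reaches its Ksp.
For PbCrO₄: [CrO₄²⁻] = (Ksp/[Pb²⁺]) = 1.2×10⁻¹⁰ mol L⁻¹
For Ag₂CrO₄: [CrO₄²⁻] = (Ksp/[Ag⁺]^2) = 1.5×10⁻¹¹ mol L⁻¹
Since Ag₂CrO₄ needs less CrO₄²⁻ to reach saturation, it precipitates first.

Ag₂CrO₄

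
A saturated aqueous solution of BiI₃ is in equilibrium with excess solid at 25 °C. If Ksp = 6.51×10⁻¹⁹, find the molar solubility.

BiI₃(s) ⇌ Bi³⁺(aq) + 3 I⁻(aq)
For each mole of BiI₃ that dissolves per liter, [Bi³⁺] = s and [I⁻] = 3s; let s denote this solubility.
Ksp = [Bi³⁺][I⁻]^3 = s · (3s)^3 = 27s^4
27s^4 = 6.51×10⁻¹⁹  ⇒  s^4 = 2.41×10⁻²⁰
s = (2.41×10⁻²⁰)^(1/4) = 1.25×10⁻⁵ mol L⁻¹

1.25×10⁻⁵ M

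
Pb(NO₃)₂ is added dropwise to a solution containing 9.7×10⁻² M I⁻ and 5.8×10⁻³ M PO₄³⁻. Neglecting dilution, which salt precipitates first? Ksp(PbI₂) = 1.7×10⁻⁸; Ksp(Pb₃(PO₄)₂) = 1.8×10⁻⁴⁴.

Pb₃(PO₄)₂

Each salt precipitates once Q = Ksp for that salt.
For PbI₂: [Pb²⁺] = (Ksp/[I⁻]^2) = 1.8×10⁻⁶ M
For Pb₃(PO₄)₂: [Pb²⁺] = (Ksp/[PO₄³⁻]^2)^(1/3) = 8.1×10⁻¹⁴ M
Pb₃(PO₄)₂ requires the lower [Pb²⁺], so it precipitates first.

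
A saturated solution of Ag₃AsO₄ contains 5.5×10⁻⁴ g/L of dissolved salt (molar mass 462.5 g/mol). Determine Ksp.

Ksp = 5.4×10⁻²³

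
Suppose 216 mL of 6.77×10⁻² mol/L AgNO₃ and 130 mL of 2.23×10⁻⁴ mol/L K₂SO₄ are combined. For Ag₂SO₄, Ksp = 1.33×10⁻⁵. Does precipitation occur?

The combined volume is 346 mL.
[Ag⁺] = (6.77×10⁻²)(216)/346 = 4.23×10⁻² mol/L
[SO₄²⁻] = (2.23×10⁻⁴)(130)/346 = 8.38×10⁻⁵ mol/L
Q = [Ag⁺]^2[SO₄²⁻] = 1.50×10⁻⁷
Q < Ksp (1.50×10⁻⁷ vs 1.33×10⁻⁵); the solution remains unsaturated and no precipitate forms.

No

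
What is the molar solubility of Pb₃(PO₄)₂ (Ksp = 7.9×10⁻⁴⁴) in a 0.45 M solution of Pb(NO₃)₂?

4.7×10⁻²² M

Pb₃(PO₄)₂(s) ⇌ 3 Pb²⁺(aq) + 2 PO₄³⁻(aq)
With Pb²⁺ already at 0.45 M and s small, take [Pb²⁺] ≈ 0.45 M and [PO₄³⁻] = 2s.
Ksp = [Pb²⁺]^3[PO₄³⁻]^2 = (0.45)^3(2s)^2
(2s)^2 = 7.9×10⁻⁴⁴ / (0.45)^3 = 8.7×10⁻⁴³
s = 4.7×10⁻²² M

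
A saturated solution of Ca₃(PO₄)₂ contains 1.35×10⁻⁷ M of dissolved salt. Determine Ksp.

Ca₃(PO₄)₂(s) ⇌ 3 Ca²⁺(aq) + 2 PO₄³⁻(aq)
With molar solubility s: [Ca²⁺] = 3s, [PO₄³⁻] = 2s.
Ksp = [Ca²⁺]^3[PO₄³⁻]^2 = (3s)^3 · (2s)^2 = 108s^5
Ksp = 108 × (1.35×10⁻⁷)^5 = 4.84×10⁻³³

Ksp = 4.84×10⁻³³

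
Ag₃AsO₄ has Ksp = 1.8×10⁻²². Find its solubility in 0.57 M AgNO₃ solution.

9.7×10⁻²² M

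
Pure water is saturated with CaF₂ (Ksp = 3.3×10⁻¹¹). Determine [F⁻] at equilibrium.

4.0×10⁻⁴ M

CaF₂(s) ⇌ Ca²⁺(aq) + 2 F⁻(aq)
Let s be the molar solubility. Then [Ca²⁺] = s and [F⁻] = 2s.
Ksp = [Ca²⁺][F⁻]^2 = s · (2s)^2 = 4s^3 = 3.3×10⁻¹¹
s = 2.0×10⁻⁴ mol/L
[F⁻] = 2s = 4.0×10⁻⁴ mol/L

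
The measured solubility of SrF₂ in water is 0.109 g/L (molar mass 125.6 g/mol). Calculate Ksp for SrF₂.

Ksp = 2.61×10⁻⁹

Molar solubility s = (0.109 g/L) / (125.6 g/mol) = 8.6783×10⁻⁴ mol/L
SrF₂(s) ⇌ Sr²⁺(aq) + 2 F⁻(aq)
For each mole of SrF₂ that dissolves per liter, [Sr²⁺] = s and [F⁻] = 2s; let s denote this solubility.
Ksp = [Sr²⁺][F⁻]^2 = s · (2s)^2 = 4s^3
Ksp = 4 × (8.6783×10⁻⁴)^3 = 2.61×10⁻⁹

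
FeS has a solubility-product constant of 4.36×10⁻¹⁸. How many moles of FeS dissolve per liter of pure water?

2.09×10⁻⁹ M

FeS(s) ⇌ Fe²⁺(aq) + S²⁻(aq)
If s mol/L of FeS dissolves, [Fe²⁺] = s and [S²⁻] = s.
Ksp = [Fe²⁺][S²⁻] = s · s = s^2
s^2 = 4.36×10⁻¹⁸
s = 2.09×10⁻⁹ mol L⁻¹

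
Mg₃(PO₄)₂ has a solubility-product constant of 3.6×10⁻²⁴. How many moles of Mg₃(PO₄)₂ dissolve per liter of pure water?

8.0×10⁻⁶ M

Mg₃(PO₄)₂(s) ⇌ 3 Mg²⁺(aq) + 2 PO₄³⁻(aq)
If s mol/L of Mg₃(PO₄)₂ dissolves, [Mg²⁺] = 3s and [PO₄³⁻] = 2s.
Ksp = [Mg²⁺]^3[PO₄³⁻]^2 = (3s)^3 · (2s)^2 = 108s^5
108s^5 = 3.6×10⁻²⁴  ⇒  s^5 = 3.3×10⁻²⁶
s = (3.3×10⁻²⁶)^(1/5) = 8.0×10⁻⁶ mol L⁻¹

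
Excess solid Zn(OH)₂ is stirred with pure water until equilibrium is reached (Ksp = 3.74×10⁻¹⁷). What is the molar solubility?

2.11×10⁻⁶ M

Zn(OH)₂(s) ⇌ Zn²⁺(aq) + 2 OH⁻(aq)
If s mol/L of Zn(OH)₂ dissolves, [Zn²⁺] = s and [OH⁻] = 2s.
Ksp = [Zn²⁺][OH⁻]^2 = s · (2s)^2 = 4s^3
4s^3 = 3.74×10⁻¹⁷  ⇒  s^3 = 9.35×10⁻¹⁸
Taking the 3rd root, s = 2.11×10⁻⁶ M.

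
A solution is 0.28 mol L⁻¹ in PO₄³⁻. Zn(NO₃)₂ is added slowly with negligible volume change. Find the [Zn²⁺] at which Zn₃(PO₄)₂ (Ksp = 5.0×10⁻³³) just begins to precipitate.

4.0×10⁻¹¹ M

Precipitation of each salt begins when its ion product equals Ksp.
Zn₃(PO₄)₂(s) ⇌ 3 Zn²⁺(aq) + 2 PO₄³⁻(aq)
Ksp = [Zn²⁺]^3[PO₄³⁻]^2 = [Zn²⁺]^3(0.28)^2
[Zn²⁺]^3 = 5.0×10⁻³³ / (0.28)^2 = 6.4×10⁻³²
[Zn²⁺] = 4.0×10⁻¹¹ mol L⁻¹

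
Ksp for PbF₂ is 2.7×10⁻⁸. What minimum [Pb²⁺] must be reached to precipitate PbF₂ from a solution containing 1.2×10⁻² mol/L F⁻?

The threshold for precipitation is Q = Ksp.
PbF₂(s) ⇌ Pb²⁺(aq) + 2 F⁻(aq)
Ksp = [Pb²⁺][F⁻]^2 = [Pb²⁺](1.2×10⁻²)^2
[Pb²⁺] = 2.7×10⁻⁸ / (1.2×10⁻²)^2 = 1.9×10⁻⁴
[Pb²⁺] = 1.9×10⁻⁴ mol/L

1.9×10⁻⁴ M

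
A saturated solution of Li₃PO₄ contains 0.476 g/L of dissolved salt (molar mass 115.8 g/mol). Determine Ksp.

Molar solubility s = (0.476 g/L) / (115.8 g/mol) = 4.1105×10⁻³ mol/L
Li₃PO₄(s) ⇌ 3 Li⁺(aq) + PO₄³⁻(aq)
For each mole of Li₃PO₄ that dissolves per liter, [Li⁺] = 3s and [PO₄³⁻] = s; let s denote this solubility.
Ksp = [Li⁺]^3[PO₄³⁻] = (3s)^3 · s = 27s^4
Ksp = 27 × (4.1105×10⁻³)^4 = 7.71×10⁻⁹

Ksp = 7.71×10⁻⁹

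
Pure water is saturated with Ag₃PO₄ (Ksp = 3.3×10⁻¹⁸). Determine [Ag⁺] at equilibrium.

Ag₃PO₄(s) ⇌ 3 Ag⁺(aq) + PO₄³⁻(aq)
For each mole of Ag₃PO₄ that dissolves per liter, [Ag⁺] = 3s and [PO₄³⁻] = s; let s denote this solubility.
Ksp = [Ag⁺]^3[PO₄³⁻] = (3s)^3 · s = 27s^4 = 3.3×10⁻¹⁸
s = 1.9×10⁻⁵ mol L⁻¹
[Ag⁺] = 3s = 5.6×10⁻⁵ mol L⁻¹

5.6×10⁻⁵ M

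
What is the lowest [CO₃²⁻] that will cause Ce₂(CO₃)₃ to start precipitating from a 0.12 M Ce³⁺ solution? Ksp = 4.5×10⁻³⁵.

A salt starts to precipitate once the ion product Q reaches its Ksp.
Ce₂(CO₃)₃(s) ⇌ 2 Ce³⁺(aq) + 3 CO₃²⁻(aq)
Ksp = [Ce³⁺]^2[CO₃²⁻]^3 = [CO₃²⁻]^3(0.12)^2
[CO₃²⁻]^3 = 4.5×10⁻³⁵ / (0.12)^2 = 3.1×10⁻³³
[CO₃²⁻] = 1.5×10⁻¹¹ M

1.5×10⁻¹¹ M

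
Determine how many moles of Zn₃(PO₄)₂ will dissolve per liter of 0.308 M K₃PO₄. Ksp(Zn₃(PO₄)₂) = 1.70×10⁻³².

1.88×10⁻¹¹ M

Zn₃(PO₄)₂(s) ⇌ 3 Zn²⁺(aq) + 2 PO₄³⁻(aq)
Let s be the solubility of Zn₃(PO₄)₂ here. The common ion gives [PO₄³⁻] ≈ 0.308 M, and [Zn²⁺] = 3s.
Ksp = [Zn²⁺]^3[PO₄³⁻]^2 = (3s)^3(0.308)^2
(3s)^3 = 1.70×10⁻³² / (0.308)^2 = 1.79×10⁻³¹
s = 1.88×10⁻¹¹ M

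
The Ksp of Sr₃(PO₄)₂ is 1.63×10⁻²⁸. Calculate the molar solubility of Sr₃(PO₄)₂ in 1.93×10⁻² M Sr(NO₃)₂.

Sr₃(PO₄)₂(s) ⇌ 3 Sr²⁺(aq) + 2 PO₄³⁻(aq)
Sr²⁺ is already present at 1.93×10⁻² M. If s mol/L of Sr₃(PO₄)₂ dissolves, [PO₄³⁻] = 2s while [Sr²⁺] ≈ 1.93×10⁻² M.
Ksp = [Sr²⁺]^3[PO₄³⁻]^2 = (1.93×10⁻²)^3(2s)^2
(2s)^2 = 1.63×10⁻²⁸ / (1.93×10⁻²)^3 = 2.27×10⁻²³
s = 2.38×10⁻¹² M

2.38×10⁻¹² M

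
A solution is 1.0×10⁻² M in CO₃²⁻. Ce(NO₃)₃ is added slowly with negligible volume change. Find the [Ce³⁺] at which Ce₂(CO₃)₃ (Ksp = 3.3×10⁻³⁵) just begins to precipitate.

A salt starts to precipitate once the ion product Q reaches its Ksp.
Ce₂(CO₃)₃(s) ⇌ 2 Ce³⁺(aq) + 3 CO₃²⁻(aq)
Ksp = [Ce³⁺]^2[CO₃²⁻]^3 = [Ce³⁺]^2(1.0×10⁻²)^3
[Ce³⁺]^2 = 3.3×10⁻³⁵ / (1.0×10⁻²)^3 = 3.3×10⁻²⁹
[Ce³⁺] = 5.7×10⁻¹⁵ M

5.7×10⁻¹⁵ M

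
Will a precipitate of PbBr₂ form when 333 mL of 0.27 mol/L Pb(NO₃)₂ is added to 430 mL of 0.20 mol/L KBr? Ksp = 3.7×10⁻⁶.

Yes

After mixing, V = 333 mL + 430 mL = 763 mL.
[Pb²⁺] = (0.27)(333)/763 = 0.12 mol/L
[Br⁻] = (0.20)(430)/763 = 0.11 mol/L
Q = [Pb²⁺][Br⁻]^2 = 1.5×10⁻³
Since Q (1.5×10⁻³) exceeds Ksp (3.7×10⁻⁶), PbBr₂ will precipitate.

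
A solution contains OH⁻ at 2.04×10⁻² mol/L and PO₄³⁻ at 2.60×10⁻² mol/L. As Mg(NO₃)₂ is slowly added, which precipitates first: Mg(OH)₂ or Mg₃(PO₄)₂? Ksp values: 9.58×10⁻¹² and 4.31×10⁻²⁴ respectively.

A salt starts to precipitate once the ion product Q reaches its Ksp.
For Mg(OH)₂: [Mg²⁺] = (Ksp/[OH⁻]^2) = 2.30×10⁻⁸ mol/L
For Mg₃(PO₄)₂: [Mg²⁺] = (Ksp/[PO₄³⁻]^2)^(1/3) = 1.85×10⁻⁷ mol/L
Since Mg(OH)₂ needs less Mg²⁺ to reach saturation, it precipitates first.

Mg(OH)₂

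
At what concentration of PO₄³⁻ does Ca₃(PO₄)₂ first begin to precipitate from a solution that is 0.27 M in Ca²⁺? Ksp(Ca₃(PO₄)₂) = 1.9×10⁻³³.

3.1×10⁻¹⁶ M

A salt starts to precipitate once the ion product Q reaches its Ksp.
Ca₃(PO₄)₂(s) ⇌ 3 Ca²⁺(aq) + 2 PO₄³⁻(aq)
Ksp = [Ca²⁺]^3[PO₄³⁻]^2 = [PO₄³⁻]^2(0.27)^3
[PO₄³⁻]^2 = 1.9×10⁻³³ / (0.27)^3 = 9.7×10⁻³²
[PO₄³⁻] = 3.1×10⁻¹⁶ M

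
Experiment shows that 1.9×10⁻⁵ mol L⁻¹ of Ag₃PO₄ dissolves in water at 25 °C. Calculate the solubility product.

Ag₃PO₄(s) ⇌ 3 Ag⁺(aq) + PO₄³⁻(aq)
If s mol/L of Ag₃PO₄ dissolves, [Ag⁺] = 3s and [PO₄³⁻] = s.
Ksp = [Ag⁺]^3[PO₄³⁻] = (3s)^3 · s = 27s^4
Ksp = 27 × (1.9×10⁻⁵)^4 = 3.5×10⁻¹⁸

Ksp = 3.5×10⁻¹⁸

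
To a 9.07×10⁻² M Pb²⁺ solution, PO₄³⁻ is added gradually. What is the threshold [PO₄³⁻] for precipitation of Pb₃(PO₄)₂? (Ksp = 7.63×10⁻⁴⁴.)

1.01×10⁻²⁰ M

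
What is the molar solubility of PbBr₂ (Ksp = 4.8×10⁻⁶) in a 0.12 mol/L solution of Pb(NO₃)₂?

PbBr₂(s) ⇌ Pb²⁺(aq) + 2 Br⁻(aq)
With Pb²⁺ already at 0.12 mol/L and s small, take [Pb²⁺] ≈ 0.12 mol/L and [Br⁻] = 2s.
Ksp = [Pb²⁺][Br⁻]^2 = (0.12)(2s)^2
(2s)^2 = 4.8×10⁻⁶ / (0.12) = 4.0×10⁻⁵
s = 3.2×10⁻³ mol/L

3.2×10⁻³ M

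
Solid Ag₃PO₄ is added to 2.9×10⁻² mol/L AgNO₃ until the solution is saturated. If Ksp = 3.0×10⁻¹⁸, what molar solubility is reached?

Ag₃PO₄(s) ⇌ 3 Ag⁺(aq) + PO₄³⁻(aq)
Ag⁺ is already present at 2.9×10⁻² mol/L. If s mol/L of Ag₃PO₄ dissolves, [PO₄³⁻] = s while [Ag⁺] ≈ 2.9×10⁻² mol/L.
Ksp = [Ag⁺]^3[PO₄³⁻] = (2.9×10⁻²)^3s
s = 3.0×10⁻¹⁸ / (2.9×10⁻²)^3 = 1.2×10⁻¹³
s = 1.2×10⁻¹³ mol/L

1.2×10⁻¹³ M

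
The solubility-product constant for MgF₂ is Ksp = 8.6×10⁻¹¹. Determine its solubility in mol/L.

2.8×10⁻⁴ M

MgF₂(s) ⇌ Mg²⁺(aq) + 2 F⁻(aq)
If s mol/L of MgF₂ dissolves, [Mg²⁺] = s and [F⁻] = 2s.
Ksp = [Mg²⁺][F⁻]^2 = s · (2s)^2 = 4s^3
4s^3 = 8.6×10⁻¹¹  ⇒  s^3 = 2.2×10⁻¹¹
s = (2.2×10⁻¹¹)^(1/3) = 2.8×10⁻⁴ M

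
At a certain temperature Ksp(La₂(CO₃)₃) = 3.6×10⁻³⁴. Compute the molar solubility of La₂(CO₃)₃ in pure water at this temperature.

8.0×10⁻⁸ M

La₂(CO₃)₃(s) ⇌ 2 La³⁺(aq) + 3 CO₃²⁻(aq)
Let s be the molar solubility. Then [La³⁺] = 2s and [CO₃²⁻] = 3s.
Ksp = [La³⁺]^2[CO₃²⁻]^3 = (2s)^2 · (3s)^3 = 108s^5
108s^5 = 3.6×10⁻³⁴  ⇒  s^5 = 3.3×10⁻³⁶
s = 8.0×10⁻⁸ mol/L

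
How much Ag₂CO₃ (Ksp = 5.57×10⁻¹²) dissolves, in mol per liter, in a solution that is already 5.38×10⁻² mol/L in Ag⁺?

Ag₂CO₃(s) ⇌ 2 Ag⁺(aq) + CO₃²⁻(aq)
With Ag⁺ already at 5.38×10⁻² mol/L and s small, take [Ag⁺] ≈ 5.38×10⁻² mol/L and [CO₃²⁻] = s.
Ksp = [Ag⁺]^2[CO₃²⁻] = (5.38×10⁻²)^2s
s = 5.57×10⁻¹² / (5.38×10⁻²)^2 = 1.92×10⁻⁹
s = 1.92×10⁻⁹ mol/L

1.92×10⁻⁹ M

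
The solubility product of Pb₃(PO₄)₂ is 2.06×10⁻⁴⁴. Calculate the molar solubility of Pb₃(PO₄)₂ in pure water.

Pb₃(PO₄)₂(s) ⇌ 3 Pb²⁺(aq) + 2 PO₄³⁻(aq)
With molar solubility s: [Pb²⁺] = 3s, [PO₄³⁻] = 2s.
Ksp = [Pb²⁺]^3[PO₄³⁻]^2 = (3s)^3 · (2s)^2 = 108s^5
108s^5 = 2.06×10⁻⁴⁴  ⇒  s^5 = 1.91×10⁻⁴⁶
s = 7.18×10⁻¹⁰ M

7.18×10⁻¹⁰ M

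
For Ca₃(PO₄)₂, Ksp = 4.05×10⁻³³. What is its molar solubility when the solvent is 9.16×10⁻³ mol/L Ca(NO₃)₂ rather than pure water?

Ca₃(PO₄)₂(s) ⇌ 3 Ca²⁺(aq) + 2 PO₄³⁻(aq)
The solution already contains Ca²⁺ at 9.16×10⁻³ mol/L. Let s be the molar solubility of Ca₃(PO₄)₂.
[Ca²⁺] ≈ 9.16×10⁻³ mol/L (common ion dominates); [PO₄³⁻] = 2s.
Ksp = [Ca²⁺]^3[PO₄³⁻]^2 = (9.16×10⁻³)^3(2s)^2
(2s)^2 = 4.05×10⁻³³ / (9.16×10⁻³)^3 = 5.27×10⁻²⁷
s = 3.63×10⁻¹⁴ mol/L

3.63×10⁻¹⁴ M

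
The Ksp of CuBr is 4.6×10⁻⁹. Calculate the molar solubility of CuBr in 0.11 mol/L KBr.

4.2×10⁻⁸ M

CuBr(s) ⇌ Cu⁺(aq) + Br⁻(aq)
Br⁻ is already present at 0.11 mol/L. If s mol/L of CuBr dissolves, [Cu⁺] = s while [Br⁻] ≈ 0.11 mol/L.
Ksp = [Cu⁺][Br⁻] = s(0.11)
s = 4.6×10⁻⁹ / (0.11) = 4.2×10⁻⁸
s = 4.2×10⁻⁸ mol/L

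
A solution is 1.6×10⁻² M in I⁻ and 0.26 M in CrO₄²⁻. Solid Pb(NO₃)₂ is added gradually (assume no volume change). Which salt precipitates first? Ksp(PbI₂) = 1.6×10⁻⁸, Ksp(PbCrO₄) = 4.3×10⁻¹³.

Each salt precipitates once Q = Ksp for that salt.
For PbI₂: [Pb²⁺] = (Ksp/[I⁻]^2) = 6.3×10⁻⁵ M
For PbCrO₄: [Pb²⁺] = (Ksp/[CrO₄²⁻]) = 1.7×10⁻¹² M
PbCrO₄ requires the lower [Pb²⁺], so it precipitates first.

PbCrO₄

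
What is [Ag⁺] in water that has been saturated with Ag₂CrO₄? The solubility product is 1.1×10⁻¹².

1.3×10⁻⁴ M

Ag₂CrO₄(s) ⇌ 2 Ag⁺(aq) + CrO₄²⁻(aq)
For each mole of Ag₂CrO₄ that dissolves per liter, [Ag⁺] = 2s and [CrO₄²⁻] = s; let s denote this solubility.
Ksp = [Ag⁺]^2[CrO₄²⁻] = (2s)^2 · s = 4s^3 = 1.1×10⁻¹²
s = 6.5×10⁻⁵ mol L⁻¹
[Ag⁺] = 2s = 1.3×10⁻⁴ mol L⁻¹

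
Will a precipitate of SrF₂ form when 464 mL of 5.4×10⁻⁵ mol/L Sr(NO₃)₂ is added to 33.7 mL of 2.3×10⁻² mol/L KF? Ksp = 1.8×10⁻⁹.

The combined volume is 497.7 mL.
[Sr²⁺] = (5.4×10⁻⁵)(464)/497.7 = 5.0×10⁻⁵ mol/L
[F⁻] = (2.3×10⁻²)(33.7)/497.7 = 1.6×10⁻³ mol/L
Q = [Sr²⁺][F⁻]^2 = 1.2×10⁻¹⁰
Since Q (1.2×10⁻¹⁰) is less than Ksp (1.8×10⁻⁹), no SrF₂ precipitates.

No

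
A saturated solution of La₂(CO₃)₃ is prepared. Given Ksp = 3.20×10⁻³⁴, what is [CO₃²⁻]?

La₂(CO₃)₃(s) ⇌ 2 La³⁺(aq) + 3 CO₃²⁻(aq)
If s mol/L of La₂(CO₃)₃ dissolves, [La³⁺] = 2s and [CO₃²⁻] = 3s.
Ksp = [La³⁺]^2[CO₃²⁻]^3 = (2s)^2 · (3s)^3 = 108s^5 = 3.20×10⁻³⁴
s = 7.84×10⁻⁸ mol/L
[CO₃²⁻] = 3s = 2.35×10⁻⁷ mol/L

2.35×10⁻⁷ M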